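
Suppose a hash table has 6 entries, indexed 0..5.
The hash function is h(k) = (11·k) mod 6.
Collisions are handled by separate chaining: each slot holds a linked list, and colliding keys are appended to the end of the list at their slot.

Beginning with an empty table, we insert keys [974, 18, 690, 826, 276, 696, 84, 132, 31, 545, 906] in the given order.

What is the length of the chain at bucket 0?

7

974 → bucket 4
18 → bucket 0
690 → bucket 0 (collision)
826 → bucket 2
276 → bucket 0 (collision)
696 → bucket 0 (collision)
84 → bucket 0 (collision)
132 → bucket 0 (collision)
31 → bucket 5
545 → bucket 1
906 → bucket 0 (collision)
Final buckets:
0: 18 -> 690 -> 276 -> 696 -> 84 -> 132 -> 906
1: 545
2: 826
3: .
4: 974
5: 31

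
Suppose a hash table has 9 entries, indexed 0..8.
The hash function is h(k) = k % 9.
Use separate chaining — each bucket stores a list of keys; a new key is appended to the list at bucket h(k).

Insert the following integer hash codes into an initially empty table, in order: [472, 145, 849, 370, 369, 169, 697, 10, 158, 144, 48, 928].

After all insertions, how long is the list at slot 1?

4

472 → bucket 4
145 → bucket 1
849 → bucket 3
370 → bucket 1 (collision)
369 → bucket 0
169 → bucket 7
697 → bucket 4 (collision)
10 → bucket 1 (collision)
158 → bucket 5
144 → bucket 0 (collision)
48 → bucket 3 (collision)
928 → bucket 1 (collision)
Final buckets:
0: 369 -> 144
1: 145 -> 370 -> 10 -> 928
2: —
3: 849 -> 48
4: 472 -> 697
5: 158
6: —
7: 169
8: —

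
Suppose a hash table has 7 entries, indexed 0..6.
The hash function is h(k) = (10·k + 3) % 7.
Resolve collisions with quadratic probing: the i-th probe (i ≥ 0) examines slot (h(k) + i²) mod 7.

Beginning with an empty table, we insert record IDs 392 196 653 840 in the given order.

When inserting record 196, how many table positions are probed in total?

2

392 hashes to 3; slot 3 is free -> place at 3.
196 hashes to 3; 3 taken -> place at 4.
653 hashes to 2; slot 2 is free -> place at 2.
840 hashes to 3; 3,4 taken -> place at 0.
Table: [840, -, 653, 392, 196, -, -]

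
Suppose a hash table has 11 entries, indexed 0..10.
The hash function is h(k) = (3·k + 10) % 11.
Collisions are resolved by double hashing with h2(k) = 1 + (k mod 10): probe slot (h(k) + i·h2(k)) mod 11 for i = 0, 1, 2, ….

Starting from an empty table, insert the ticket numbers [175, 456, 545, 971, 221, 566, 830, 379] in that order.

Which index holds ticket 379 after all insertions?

175 hashes to 7; slot 7 is free => place at 7.
456 hashes to 3; slot 3 is free => place at 3.
545 hashes to 6; slot 6 is free => place at 6.
971 hashes to 8; slot 8 is free => place at 8.
221 hashes to 2; slot 2 is free => place at 2.
566 hashes to 3, h2=7; 3 taken => place at 10.
830 hashes to 3, h2=1; 3 taken => place at 4.
379 hashes to 3, h2=10; 3,2 taken => place at 1.
Table: [∅, 379, 221, 456, 830, ∅, 545, 175, 971, ∅, 566]

1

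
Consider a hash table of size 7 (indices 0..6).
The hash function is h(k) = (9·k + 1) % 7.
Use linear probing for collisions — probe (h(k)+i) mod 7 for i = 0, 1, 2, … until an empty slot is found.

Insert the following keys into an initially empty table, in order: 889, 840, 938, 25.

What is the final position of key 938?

Insert 889: h=1, slot 1 empty => index 1.
Insert 840: h=1, slot 1 occupied => index 2.
Insert 938: h=1, slots 1,2 occupied => index 3.
Insert 25: h=2, slots 2,3 occupied => index 4.
Table: [∅, 889, 840, 938, 25, ∅, ∅]

3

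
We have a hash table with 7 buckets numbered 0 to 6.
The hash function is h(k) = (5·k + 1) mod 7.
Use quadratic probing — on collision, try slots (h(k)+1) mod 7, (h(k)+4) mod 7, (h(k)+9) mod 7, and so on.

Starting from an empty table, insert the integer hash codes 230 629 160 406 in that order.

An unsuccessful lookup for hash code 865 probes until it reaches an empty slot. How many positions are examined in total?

4

230 hashes to 3; slot 3 is free → place at 3.
629 hashes to 3; 3 taken → place at 4.
160 hashes to 3; 3,4 taken → place at 0.
406 hashes to 1; slot 1 is free → place at 1.
Table: [160, 406, -, 230, 629, -, -]
Lookup 865: h=0, probe 0,1,4,2 → slot 2 empty, not found.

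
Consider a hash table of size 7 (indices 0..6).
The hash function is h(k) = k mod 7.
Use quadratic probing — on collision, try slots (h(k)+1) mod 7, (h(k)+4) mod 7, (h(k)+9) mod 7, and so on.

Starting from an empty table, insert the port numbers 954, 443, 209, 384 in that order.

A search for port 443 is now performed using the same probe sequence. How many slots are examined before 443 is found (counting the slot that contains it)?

2

954: h=2 -> slot 2
443: h=2, probe 2,3 -> slot 3
209: h=6 -> slot 6
384: h=6, probe 6,0 -> slot 0
Table: [384, _, 954, 443, _, _, 209]
Lookup 443: h=2, probe 2,3 → found at 3.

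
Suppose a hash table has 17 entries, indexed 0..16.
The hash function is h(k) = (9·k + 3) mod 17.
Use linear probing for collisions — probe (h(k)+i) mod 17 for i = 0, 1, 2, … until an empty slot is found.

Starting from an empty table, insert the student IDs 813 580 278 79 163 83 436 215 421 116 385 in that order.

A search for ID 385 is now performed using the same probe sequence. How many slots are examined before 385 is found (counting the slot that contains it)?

8

813 hashes to 10; slot 10 is free -> place at 10.
580 hashes to 4; slot 4 is free -> place at 4.
278 hashes to 6; slot 6 is free -> place at 6.
79 hashes to 0; slot 0 is free -> place at 0.
163 hashes to 8; slot 8 is free -> place at 8.
83 hashes to 2; slot 2 is free -> place at 2.
436 hashes to 0; 0 taken -> place at 1.
215 hashes to 0; 0,1,2 taken -> place at 3.
421 hashes to 1; 1,2,3,4 taken -> place at 5.
116 hashes to 10; 10 taken -> place at 11.
385 hashes to 0; 0,1,2,3,4,5,6 taken -> place at 7.
Table: [79, 436, 83, 215, 580, 421, 278, 385, 163, ., 813, 116, ., ., ., ., .]
Lookup 385: h=0, probe 0,1,2,3,4,5,6,7 → found at 7.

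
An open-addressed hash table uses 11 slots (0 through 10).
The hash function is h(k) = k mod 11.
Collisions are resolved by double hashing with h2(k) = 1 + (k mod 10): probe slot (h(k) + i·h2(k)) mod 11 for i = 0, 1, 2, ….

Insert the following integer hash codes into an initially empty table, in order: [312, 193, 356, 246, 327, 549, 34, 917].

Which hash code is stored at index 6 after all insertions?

Insert 312: h=4, slot 4 empty → index 4.
Insert 193: h=6, slot 6 empty → index 6.
Insert 356: h=4, h2=7, slot 4 occupied → index 0.
Insert 246: h=4, h2=7, slots 4,0 occupied → index 7.
Insert 327: h=8, slot 8 empty → index 8.
Insert 549: h=10, slot 10 empty → index 10.
Insert 34: h=1, slot 1 empty → index 1.
Insert 917: h=4, h2=8, slots 4,1 occupied → index 9.
Table: [356, 34, ., ., 312, ., 193, 246, 327, 917, 549]

193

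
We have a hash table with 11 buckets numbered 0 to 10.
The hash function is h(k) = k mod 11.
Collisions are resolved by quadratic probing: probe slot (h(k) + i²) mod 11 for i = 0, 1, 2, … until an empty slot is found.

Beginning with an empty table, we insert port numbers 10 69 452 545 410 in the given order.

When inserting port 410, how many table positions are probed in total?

2

Insert 10: h=10, slot 10 empty -> index 10.
Insert 69: h=3, slot 3 empty -> index 3.
Insert 452: h=1, slot 1 empty -> index 1.
Insert 545: h=6, slot 6 empty -> index 6.
Insert 410: h=3, slot 3 occupied -> index 4.
Table: [∅, 452, ∅, 69, 410, ∅, 545, ∅, ∅, ∅, 10]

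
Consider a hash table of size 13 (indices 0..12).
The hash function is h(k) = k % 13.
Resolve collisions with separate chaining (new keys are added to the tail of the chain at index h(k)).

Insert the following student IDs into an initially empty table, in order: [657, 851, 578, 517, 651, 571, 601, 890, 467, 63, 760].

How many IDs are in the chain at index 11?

1

657 → bucket 7
851 → bucket 6
578 → bucket 6 (collision)
517 → bucket 10
651 → bucket 1
571 → bucket 12
601 → bucket 3
890 → bucket 6 (collision)
467 → bucket 12 (collision)
63 → bucket 11
760 → bucket 6 (collision)
Final buckets:
0: -
1: 651
2: -
3: 601
4: -
5: -
6: 851 -> 578 -> 890 -> 760
7: 657
8: -
9: -
10: 517
11: 63
12: 571 -> 467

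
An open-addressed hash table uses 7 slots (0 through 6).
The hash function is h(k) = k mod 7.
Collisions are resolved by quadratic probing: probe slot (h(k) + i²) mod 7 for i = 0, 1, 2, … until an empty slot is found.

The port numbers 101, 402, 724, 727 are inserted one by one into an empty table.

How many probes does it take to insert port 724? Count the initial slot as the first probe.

3

101: h=3 -> slot 3
402: h=3, probe 3,4 -> slot 4
724: h=3, probe 3,4,0 -> slot 0
727: h=6 -> slot 6
Table: [724, ., ., 101, 402, ., 727]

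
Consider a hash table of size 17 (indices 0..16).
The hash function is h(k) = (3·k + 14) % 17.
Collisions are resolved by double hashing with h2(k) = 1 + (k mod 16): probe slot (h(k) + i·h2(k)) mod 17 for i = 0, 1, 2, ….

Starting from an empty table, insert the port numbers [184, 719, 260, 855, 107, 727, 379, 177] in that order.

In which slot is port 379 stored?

14

184 hashes to 5; slot 5 is free -> place at 5.
719 hashes to 12; slot 12 is free -> place at 12.
260 hashes to 12, h2=5; 12 taken -> place at 0.
855 hashes to 12, h2=8; 12 taken -> place at 3.
107 hashes to 12, h2=12; 12 taken -> place at 7.
727 hashes to 2; slot 2 is free -> place at 2.
379 hashes to 12, h2=12; 12,7,2 taken -> place at 14.
177 hashes to 1; slot 1 is free -> place at 1.
Table: [260, 177, 727, 855, _, 184, _, 107, _, _, _, _, 719, _, 379, _, _]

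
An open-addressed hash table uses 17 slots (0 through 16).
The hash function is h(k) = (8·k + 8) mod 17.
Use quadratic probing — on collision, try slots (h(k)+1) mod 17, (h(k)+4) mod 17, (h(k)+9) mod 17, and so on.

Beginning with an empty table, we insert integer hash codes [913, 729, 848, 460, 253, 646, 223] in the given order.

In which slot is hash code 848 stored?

Insert 913: h=2, slot 2 empty → index 2.
Insert 729: h=9, slot 9 empty → index 9.
Insert 848: h=9, slot 9 occupied → index 10.
Insert 460: h=16, slot 16 empty → index 16.
Insert 253: h=9, slots 9,10 occupied → index 13.
Insert 646: h=8, slot 8 empty → index 8.
Insert 223: h=7, slot 7 empty → index 7.
Table: [—, —, 913, —, —, —, —, 223, 646, 729, 848, —, —, 253, —, —, 460]

10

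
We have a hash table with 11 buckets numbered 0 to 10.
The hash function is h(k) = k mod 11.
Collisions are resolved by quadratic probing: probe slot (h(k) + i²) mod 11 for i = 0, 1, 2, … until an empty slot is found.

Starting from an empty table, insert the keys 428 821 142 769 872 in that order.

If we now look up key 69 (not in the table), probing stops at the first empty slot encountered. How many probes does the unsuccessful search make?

4

428 hashes to 10; slot 10 is free → place at 10.
821 hashes to 7; slot 7 is free → place at 7.
142 hashes to 10; 10 taken → place at 0.
769 hashes to 10; 10,0 taken → place at 3.
872 hashes to 3; 3 taken → place at 4.
Table: [142, —, —, 769, 872, —, —, 821, —, —, 428]
Lookup 69: h=3, probe 3,4,7,1 → slot 1 empty, not found.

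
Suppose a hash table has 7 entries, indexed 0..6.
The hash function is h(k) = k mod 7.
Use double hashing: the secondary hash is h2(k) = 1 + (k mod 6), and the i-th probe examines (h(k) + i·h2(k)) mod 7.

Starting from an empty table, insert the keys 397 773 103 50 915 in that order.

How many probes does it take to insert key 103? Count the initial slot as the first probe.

397 hashes to 5; slot 5 is free → place at 5.
773 hashes to 3; slot 3 is free → place at 3.
103 hashes to 5, h2=2; 5 taken → place at 0.
50 hashes to 1; slot 1 is free → place at 1.
915 hashes to 5, h2=4; 5 taken → place at 2.
Table: [103, 50, 915, 773, ∅, 397, ∅]

2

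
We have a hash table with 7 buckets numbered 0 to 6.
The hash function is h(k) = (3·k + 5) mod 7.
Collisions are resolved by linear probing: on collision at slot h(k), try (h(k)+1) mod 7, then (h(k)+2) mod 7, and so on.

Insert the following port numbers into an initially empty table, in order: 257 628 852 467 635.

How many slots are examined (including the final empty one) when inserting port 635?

5

257: h=6 → slot 6
628: h=6, probe 6,0 → slot 0
852: h=6, probe 6,0,1 → slot 1
467: h=6, probe 6,0,1,2 → slot 2
635: h=6, probe 6,0,1,2,3 → slot 3
Table: [628, 852, 467, 635, ., ., 257]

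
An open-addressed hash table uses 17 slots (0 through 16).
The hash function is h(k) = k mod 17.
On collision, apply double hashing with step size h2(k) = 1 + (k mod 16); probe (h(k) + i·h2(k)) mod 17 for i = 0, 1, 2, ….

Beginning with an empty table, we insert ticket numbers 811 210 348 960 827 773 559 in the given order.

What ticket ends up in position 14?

773

811: h=12 → slot 12
210: h=6 → slot 6
348: h=8 → slot 8
960: h=8, h2=1, probe 8,9 → slot 9
827: h=11 → slot 11
773: h=8, h2=6, probe 8,14 → slot 14
559: h=15 → slot 15
Table: [∅, ∅, ∅, ∅, ∅, ∅, 210, ∅, 348, 960, ∅, 827, 811, ∅, 773, 559, ∅]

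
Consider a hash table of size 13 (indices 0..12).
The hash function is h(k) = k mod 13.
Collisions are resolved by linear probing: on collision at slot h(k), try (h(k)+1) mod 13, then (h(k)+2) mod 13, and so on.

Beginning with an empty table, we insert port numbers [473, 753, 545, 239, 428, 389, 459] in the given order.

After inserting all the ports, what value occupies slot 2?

389

Insert 473: h=5, slot 5 empty -> index 5.
Insert 753: h=12, slot 12 empty -> index 12.
Insert 545: h=12, slot 12 occupied -> index 0.
Insert 239: h=5, slot 5 occupied -> index 6.
Insert 428: h=12, slots 12,0 occupied -> index 1.
Insert 389: h=12, slots 12,0,1 occupied -> index 2.
Insert 459: h=4, slot 4 empty -> index 4.
Table: [545, 428, 389, ∅, 459, 473, 239, ∅, ∅, ∅, ∅, ∅, 753]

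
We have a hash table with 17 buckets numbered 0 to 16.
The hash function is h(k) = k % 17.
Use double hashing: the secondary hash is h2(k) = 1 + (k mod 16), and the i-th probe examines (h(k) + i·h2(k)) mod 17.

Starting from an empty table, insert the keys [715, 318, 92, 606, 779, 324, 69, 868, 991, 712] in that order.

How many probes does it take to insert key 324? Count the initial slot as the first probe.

715: h=1 -> slot 1
318: h=12 -> slot 12
92: h=7 -> slot 7
606: h=11 -> slot 11
779: h=14 -> slot 14
324: h=1, h2=5, probe 1,6 -> slot 6
69: h=1, h2=6, probe 1,7,13 -> slot 13
868: h=1, h2=5, probe 1,6,11,16 -> slot 16
991: h=5 -> slot 5
712: h=15 -> slot 15
Table: [-, 715, -, -, -, 991, 324, 92, -, -, -, 606, 318, 69, 779, 712, 868]

2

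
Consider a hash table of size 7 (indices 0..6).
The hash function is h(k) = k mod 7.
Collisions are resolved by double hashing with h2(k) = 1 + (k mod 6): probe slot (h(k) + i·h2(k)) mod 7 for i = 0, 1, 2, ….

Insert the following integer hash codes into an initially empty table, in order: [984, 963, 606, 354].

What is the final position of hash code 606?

984: h=4 -> slot 4
963: h=4, h2=4, probe 4,1 -> slot 1
606: h=4, h2=1, probe 4,5 -> slot 5
354: h=4, h2=1, probe 4,5,6 -> slot 6
Table: [—, 963, —, —, 984, 606, 354]

5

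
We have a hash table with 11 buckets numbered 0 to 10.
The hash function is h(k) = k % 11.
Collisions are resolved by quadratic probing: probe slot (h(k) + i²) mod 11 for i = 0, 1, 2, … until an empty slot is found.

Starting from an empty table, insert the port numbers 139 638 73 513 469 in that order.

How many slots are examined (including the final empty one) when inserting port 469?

5

139 hashes to 7; slot 7 is free → place at 7.
638 hashes to 0; slot 0 is free → place at 0.
73 hashes to 7; 7 taken → place at 8.
513 hashes to 7; 7,8,0 taken → place at 5.
469 hashes to 7; 7,8,0,5 taken → place at 1.
Table: [638, 469, ∅, ∅, ∅, 513, ∅, 139, 73, ∅, ∅]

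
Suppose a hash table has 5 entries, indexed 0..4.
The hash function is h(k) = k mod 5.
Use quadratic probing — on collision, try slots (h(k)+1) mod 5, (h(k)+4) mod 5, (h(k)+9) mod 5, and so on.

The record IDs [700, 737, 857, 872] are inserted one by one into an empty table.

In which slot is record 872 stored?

1

700: h=0 -> slot 0
737: h=2 -> slot 2
857: h=2, probe 2,3 -> slot 3
872: h=2, probe 2,3,1 -> slot 1
Table: [700, 872, 737, 857, —]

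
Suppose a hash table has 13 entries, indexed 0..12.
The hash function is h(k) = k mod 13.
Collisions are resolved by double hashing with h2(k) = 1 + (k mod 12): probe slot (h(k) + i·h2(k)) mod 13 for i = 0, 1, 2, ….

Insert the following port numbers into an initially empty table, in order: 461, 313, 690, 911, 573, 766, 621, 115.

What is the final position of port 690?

461: h=6 => slot 6
313: h=1 => slot 1
690: h=1, h2=7, probe 1,8 => slot 8
911: h=1, h2=12, probe 1,0 => slot 0
573: h=1, h2=10, probe 1,11 => slot 11
766: h=12 => slot 12
621: h=10 => slot 10
115: h=11, h2=8, probe 11,6,1,9 => slot 9
Table: [911, 313, _, _, _, _, 461, _, 690, 115, 621, 573, 766]

8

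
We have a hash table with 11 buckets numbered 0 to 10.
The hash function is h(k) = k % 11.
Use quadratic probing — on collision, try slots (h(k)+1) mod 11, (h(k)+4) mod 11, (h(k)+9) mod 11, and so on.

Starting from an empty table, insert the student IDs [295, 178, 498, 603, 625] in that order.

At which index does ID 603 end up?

295: h=9 → slot 9
178: h=2 → slot 2
498: h=3 → slot 3
603: h=9, probe 9,10 → slot 10
625: h=9, probe 9,10,2,7 → slot 7
Table: [∅, ∅, 178, 498, ∅, ∅, ∅, 625, ∅, 295, 603]

10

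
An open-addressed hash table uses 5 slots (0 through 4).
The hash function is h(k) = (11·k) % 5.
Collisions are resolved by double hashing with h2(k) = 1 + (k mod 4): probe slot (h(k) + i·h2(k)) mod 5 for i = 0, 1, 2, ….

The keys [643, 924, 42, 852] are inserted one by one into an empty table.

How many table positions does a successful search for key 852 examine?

643 hashes to 3; slot 3 is free → place at 3.
924 hashes to 4; slot 4 is free → place at 4.
42 hashes to 2; slot 2 is free → place at 2.
852 hashes to 2, h2=1; 2,3,4 taken → place at 0.
Table: [852, —, 42, 643, 924]
Lookup 852: h=2, h2=1, probe 2,3,4,0 → found at 0.

4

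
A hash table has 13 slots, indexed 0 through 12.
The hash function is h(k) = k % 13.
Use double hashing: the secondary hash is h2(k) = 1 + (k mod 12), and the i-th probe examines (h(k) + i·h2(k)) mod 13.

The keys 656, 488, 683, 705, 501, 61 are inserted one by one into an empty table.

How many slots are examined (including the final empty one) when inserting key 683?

656: h=6 → slot 6
488: h=7 → slot 7
683: h=7, h2=12, probe 7,6,5 → slot 5
705: h=3 → slot 3
501: h=7, h2=10, probe 7,4 → slot 4
61: h=9 → slot 9
Table: [_, _, _, 705, 501, 683, 656, 488, _, 61, _, _, _]

3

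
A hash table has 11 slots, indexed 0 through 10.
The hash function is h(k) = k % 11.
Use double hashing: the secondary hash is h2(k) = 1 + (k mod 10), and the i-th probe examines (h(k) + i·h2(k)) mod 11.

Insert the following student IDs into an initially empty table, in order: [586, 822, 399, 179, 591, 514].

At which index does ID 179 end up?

586: h=3 → slot 3
822: h=8 → slot 8
399: h=3, h2=10, probe 3,2 → slot 2
179: h=3, h2=10, probe 3,2,1 → slot 1
591: h=8, h2=2, probe 8,10 → slot 10
514: h=8, h2=5, probe 8,2,7 → slot 7
Table: [—, 179, 399, 586, —, —, —, 514, 822, —, 591]

1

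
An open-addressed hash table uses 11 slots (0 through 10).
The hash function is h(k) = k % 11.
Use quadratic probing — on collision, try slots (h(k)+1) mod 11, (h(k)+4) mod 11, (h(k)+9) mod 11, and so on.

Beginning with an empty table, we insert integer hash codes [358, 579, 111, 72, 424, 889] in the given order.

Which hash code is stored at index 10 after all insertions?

Insert 358: h=6, slot 6 empty -> index 6.
Insert 579: h=7, slot 7 empty -> index 7.
Insert 111: h=1, slot 1 empty -> index 1.
Insert 72: h=6, slots 6,7 occupied -> index 10.
Insert 424: h=6, slots 6,7,10 occupied -> index 4.
Insert 889: h=9, slot 9 empty -> index 9.
Table: [-, 111, -, -, 424, -, 358, 579, -, 889, 72]

72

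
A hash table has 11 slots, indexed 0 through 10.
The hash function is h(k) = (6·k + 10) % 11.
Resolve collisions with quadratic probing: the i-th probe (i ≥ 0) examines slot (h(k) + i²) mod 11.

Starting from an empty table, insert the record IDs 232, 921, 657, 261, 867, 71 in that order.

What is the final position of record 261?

232 hashes to 5; slot 5 is free → place at 5.
921 hashes to 3; slot 3 is free → place at 3.
657 hashes to 3; 3 taken → place at 4.
261 hashes to 3; 3,4 taken → place at 7.
867 hashes to 9; slot 9 is free → place at 9.
71 hashes to 7; 7 taken → place at 8.
Table: [∅, ∅, ∅, 921, 657, 232, ∅, 261, 71, 867, ∅]

7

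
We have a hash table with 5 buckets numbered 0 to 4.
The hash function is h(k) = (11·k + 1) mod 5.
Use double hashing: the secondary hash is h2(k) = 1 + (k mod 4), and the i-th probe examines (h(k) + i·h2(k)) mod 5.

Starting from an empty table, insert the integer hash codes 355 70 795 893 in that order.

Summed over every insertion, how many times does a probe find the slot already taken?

355 hashes to 1; slot 1 is free -> place at 1.
70 hashes to 1, h2=3; 1 taken -> place at 4.
795 hashes to 1, h2=4; 1 taken -> place at 0.
893 hashes to 4, h2=2; 4,1 taken -> place at 3.
Table: [795, 355, —, 893, 70]

4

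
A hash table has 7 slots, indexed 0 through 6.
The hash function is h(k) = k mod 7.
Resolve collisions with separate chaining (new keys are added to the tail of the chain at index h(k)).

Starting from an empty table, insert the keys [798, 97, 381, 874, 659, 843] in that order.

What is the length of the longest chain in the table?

Insert 798: h=0, bucket 0 empty -> new chain.
Insert 97: h=6, bucket 6 empty -> new chain.
Insert 381: h=3, bucket 3 empty -> new chain.
Insert 874: h=6, bucket 6 nonempty -> append to chain.
Insert 659: h=1, bucket 1 empty -> new chain.
Insert 843: h=3, bucket 3 nonempty -> append to chain.
Final buckets:
0: 798
1: 659
2: —
3: 381 -> 843
4: —
5: —
6: 97 -> 874

2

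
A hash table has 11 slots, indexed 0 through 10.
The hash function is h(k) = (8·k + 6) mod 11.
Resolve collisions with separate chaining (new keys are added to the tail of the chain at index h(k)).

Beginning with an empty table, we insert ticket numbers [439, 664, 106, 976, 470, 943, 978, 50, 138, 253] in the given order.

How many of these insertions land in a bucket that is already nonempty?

4

439 → bucket 9
664 → bucket 5
106 → bucket 7
976 → bucket 4
470 → bucket 4 (collision)
943 → bucket 4 (collision)
978 → bucket 9 (collision)
50 → bucket 10
138 → bucket 10 (collision)
253 → bucket 6
Final buckets:
0: —
1: —
2: —
3: —
4: 976 -> 470 -> 943
5: 664
6: 253
7: 106
8: —
9: 439 -> 978
10: 50 -> 138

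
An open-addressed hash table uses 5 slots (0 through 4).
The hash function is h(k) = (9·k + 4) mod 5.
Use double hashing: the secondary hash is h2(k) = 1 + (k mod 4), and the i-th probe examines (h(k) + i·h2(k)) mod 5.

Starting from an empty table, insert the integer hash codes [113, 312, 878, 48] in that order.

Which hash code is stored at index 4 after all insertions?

878

Insert 113: h=1, slot 1 empty → index 1.
Insert 312: h=2, slot 2 empty → index 2.
Insert 878: h=1, h2=3, slot 1 occupied → index 4.
Insert 48: h=1, h2=1, slots 1,2 occupied → index 3.
Table: [-, 113, 312, 48, 878]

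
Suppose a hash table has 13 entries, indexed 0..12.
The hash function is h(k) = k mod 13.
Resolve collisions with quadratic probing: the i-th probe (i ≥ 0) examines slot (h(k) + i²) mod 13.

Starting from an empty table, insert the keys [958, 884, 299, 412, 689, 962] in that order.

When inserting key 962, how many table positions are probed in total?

5

958 hashes to 9; slot 9 is free → place at 9.
884 hashes to 0; slot 0 is free → place at 0.
299 hashes to 0; 0 taken → place at 1.
412 hashes to 9; 9 taken → place at 10.
689 hashes to 0; 0,1 taken → place at 4.
962 hashes to 0; 0,1,4,9 taken → place at 3.
Table: [884, 299, ∅, 962, 689, ∅, ∅, ∅, ∅, 958, 412, ∅, ∅]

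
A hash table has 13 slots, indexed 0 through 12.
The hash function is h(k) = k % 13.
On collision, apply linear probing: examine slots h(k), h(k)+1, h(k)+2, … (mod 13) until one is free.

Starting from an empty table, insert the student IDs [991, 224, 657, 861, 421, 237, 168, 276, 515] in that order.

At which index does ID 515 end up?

10

991: h=3 => slot 3
224: h=3, probe 3,4 => slot 4
657: h=7 => slot 7
861: h=3, probe 3,4,5 => slot 5
421: h=5, probe 5,6 => slot 6
237: h=3, probe 3,4,5,6,7,8 => slot 8
168: h=12 => slot 12
276: h=3, probe 3,4,5,6,7,8,9 => slot 9
515: h=8, probe 8,9,10 => slot 10
Table: [-, -, -, 991, 224, 861, 421, 657, 237, 276, 515, -, 168]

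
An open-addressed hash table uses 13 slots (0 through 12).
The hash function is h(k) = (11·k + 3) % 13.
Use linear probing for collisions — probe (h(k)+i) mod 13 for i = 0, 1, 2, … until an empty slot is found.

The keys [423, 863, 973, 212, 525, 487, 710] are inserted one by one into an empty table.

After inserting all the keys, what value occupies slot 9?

525

423 hashes to 2; slot 2 is free → place at 2.
863 hashes to 6; slot 6 is free → place at 6.
973 hashes to 7; slot 7 is free → place at 7.
212 hashes to 8; slot 8 is free → place at 8.
525 hashes to 6; 6,7,8 taken → place at 9.
487 hashes to 4; slot 4 is free → place at 4.
710 hashes to 0; slot 0 is free → place at 0.
Table: [710, _, 423, _, 487, _, 863, 973, 212, 525, _, _, _]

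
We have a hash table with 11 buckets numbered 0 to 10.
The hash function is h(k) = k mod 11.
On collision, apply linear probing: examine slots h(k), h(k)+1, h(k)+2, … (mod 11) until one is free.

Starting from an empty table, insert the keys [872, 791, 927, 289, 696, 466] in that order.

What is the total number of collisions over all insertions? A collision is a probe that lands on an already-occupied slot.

Insert 872: h=3, slot 3 empty => index 3.
Insert 791: h=10, slot 10 empty => index 10.
Insert 927: h=3, slot 3 occupied => index 4.
Insert 289: h=3, slots 3,4 occupied => index 5.
Insert 696: h=3, slots 3,4,5 occupied => index 6.
Insert 466: h=4, slots 4,5,6 occupied => index 7.
Table: [—, —, —, 872, 927, 289, 696, 466, —, —, 791]

9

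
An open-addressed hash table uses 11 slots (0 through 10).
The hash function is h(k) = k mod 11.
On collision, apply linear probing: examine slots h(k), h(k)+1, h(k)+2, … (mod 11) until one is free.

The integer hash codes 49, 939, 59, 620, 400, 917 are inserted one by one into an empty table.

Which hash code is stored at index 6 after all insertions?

59

49 hashes to 5; slot 5 is free → place at 5.
939 hashes to 4; slot 4 is free → place at 4.
59 hashes to 4; 4,5 taken → place at 6.
620 hashes to 4; 4,5,6 taken → place at 7.
400 hashes to 4; 4,5,6,7 taken → place at 8.
917 hashes to 4; 4,5,6,7,8 taken → place at 9.
Table: [—, —, —, —, 939, 49, 59, 620, 400, 917, —]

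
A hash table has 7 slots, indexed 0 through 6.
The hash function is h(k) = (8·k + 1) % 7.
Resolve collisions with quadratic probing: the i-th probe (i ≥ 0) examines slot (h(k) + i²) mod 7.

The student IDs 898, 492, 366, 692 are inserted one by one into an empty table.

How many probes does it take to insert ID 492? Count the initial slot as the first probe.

898: h=3 → slot 3
492: h=3, probe 3,4 → slot 4
366: h=3, probe 3,4,0 → slot 0
692: h=0, probe 0,1 → slot 1
Table: [366, 692, ., 898, 492, ., .]

2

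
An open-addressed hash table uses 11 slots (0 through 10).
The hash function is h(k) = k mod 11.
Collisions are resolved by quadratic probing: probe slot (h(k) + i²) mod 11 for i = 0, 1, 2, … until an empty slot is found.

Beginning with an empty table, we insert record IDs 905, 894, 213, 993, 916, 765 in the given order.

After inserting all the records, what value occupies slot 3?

905

905: h=3 => slot 3
894: h=3, probe 3,4 => slot 4
213: h=4, probe 4,5 => slot 5
993: h=3, probe 3,4,7 => slot 7
916: h=3, probe 3,4,7,1 => slot 1
765: h=6 => slot 6
Table: [∅, 916, ∅, 905, 894, 213, 765, 993, ∅, ∅, ∅]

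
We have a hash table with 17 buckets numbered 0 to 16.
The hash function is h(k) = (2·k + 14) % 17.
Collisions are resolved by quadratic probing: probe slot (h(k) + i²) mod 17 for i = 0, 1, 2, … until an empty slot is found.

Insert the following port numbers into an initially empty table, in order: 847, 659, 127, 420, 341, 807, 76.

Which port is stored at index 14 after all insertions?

847: h=8 => slot 8
659: h=6 => slot 6
127: h=13 => slot 13
420: h=4 => slot 4
341: h=16 => slot 16
807: h=13, probe 13,14 => slot 14
76: h=13, probe 13,14,0 => slot 0
Table: [76, ∅, ∅, ∅, 420, ∅, 659, ∅, 847, ∅, ∅, ∅, ∅, 127, 807, ∅, 341]

807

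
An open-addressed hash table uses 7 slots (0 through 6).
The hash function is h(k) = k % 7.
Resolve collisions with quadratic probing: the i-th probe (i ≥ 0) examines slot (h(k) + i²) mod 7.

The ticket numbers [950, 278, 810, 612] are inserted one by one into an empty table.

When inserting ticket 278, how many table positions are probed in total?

950: h=5 => slot 5
278: h=5, probe 5,6 => slot 6
810: h=5, probe 5,6,2 => slot 2
612: h=3 => slot 3
Table: [∅, ∅, 810, 612, ∅, 950, 278]

2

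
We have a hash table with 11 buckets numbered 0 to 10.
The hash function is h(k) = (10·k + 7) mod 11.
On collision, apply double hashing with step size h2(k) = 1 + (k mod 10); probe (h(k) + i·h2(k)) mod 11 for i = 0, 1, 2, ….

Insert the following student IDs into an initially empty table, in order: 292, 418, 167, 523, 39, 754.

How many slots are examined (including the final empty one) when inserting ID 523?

Insert 292: h=1, slot 1 empty => index 1.
Insert 418: h=7, slot 7 empty => index 7.
Insert 167: h=5, slot 5 empty => index 5.
Insert 523: h=1, h2=4, slots 1,5 occupied => index 9.
Insert 39: h=1, h2=10, slot 1 occupied => index 0.
Insert 754: h=1, h2=5, slot 1 occupied => index 6.
Table: [39, 292, -, -, -, 167, 754, 418, -, 523, -]

3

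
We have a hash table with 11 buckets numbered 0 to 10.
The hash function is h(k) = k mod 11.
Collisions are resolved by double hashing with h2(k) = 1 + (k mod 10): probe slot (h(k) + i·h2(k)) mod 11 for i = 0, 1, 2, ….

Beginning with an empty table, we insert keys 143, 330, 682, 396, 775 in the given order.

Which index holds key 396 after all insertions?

143: h=0 → slot 0
330: h=0, h2=1, probe 0,1 → slot 1
682: h=0, h2=3, probe 0,3 → slot 3
396: h=0, h2=7, probe 0,7 → slot 7
775: h=5 → slot 5
Table: [143, 330, _, 682, _, 775, _, 396, _, _, _]

7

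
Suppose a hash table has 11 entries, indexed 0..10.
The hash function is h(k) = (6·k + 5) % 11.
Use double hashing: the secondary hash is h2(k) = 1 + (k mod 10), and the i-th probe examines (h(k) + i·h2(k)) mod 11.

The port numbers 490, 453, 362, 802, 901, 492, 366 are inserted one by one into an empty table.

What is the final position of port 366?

Insert 490: h=8, slot 8 empty => index 8.
Insert 453: h=6, slot 6 empty => index 6.
Insert 362: h=10, slot 10 empty => index 10.
Insert 802: h=10, h2=3, slot 10 occupied => index 2.
Insert 901: h=10, h2=2, slot 10 occupied => index 1.
Insert 492: h=9, slot 9 empty => index 9.
Insert 366: h=1, h2=7, slots 1,8 occupied => index 4.
Table: [-, 901, 802, -, 366, -, 453, -, 490, 492, 362]

4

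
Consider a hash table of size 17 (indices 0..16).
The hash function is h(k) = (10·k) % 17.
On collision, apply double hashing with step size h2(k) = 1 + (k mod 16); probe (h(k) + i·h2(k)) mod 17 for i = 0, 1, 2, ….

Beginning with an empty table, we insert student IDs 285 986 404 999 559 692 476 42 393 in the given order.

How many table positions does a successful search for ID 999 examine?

285: h=11 -> slot 11
986: h=0 -> slot 0
404: h=11, h2=5, probe 11,16 -> slot 16
999: h=11, h2=8, probe 11,2 -> slot 2
559: h=14 -> slot 14
692: h=1 -> slot 1
476: h=0, h2=13, probe 0,13 -> slot 13
42: h=12 -> slot 12
393: h=3 -> slot 3
Table: [986, 692, 999, 393, -, -, -, -, -, -, -, 285, 42, 476, 559, -, 404]
Lookup 999: h=11, h2=8, probe 11,2 → found at 2.

2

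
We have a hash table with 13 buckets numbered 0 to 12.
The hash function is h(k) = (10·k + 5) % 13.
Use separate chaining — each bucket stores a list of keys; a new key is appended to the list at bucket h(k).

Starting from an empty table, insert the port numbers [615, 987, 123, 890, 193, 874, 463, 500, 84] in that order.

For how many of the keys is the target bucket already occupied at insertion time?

3

615 -> bucket 6
987 -> bucket 8
123 -> bucket 0
890 -> bucket 0 (collision)
193 -> bucket 11
874 -> bucket 9
463 -> bucket 7
500 -> bucket 0 (collision)
84 -> bucket 0 (collision)
Final buckets:
0: 123 -> 890 -> 500 -> 84
1: -
2: -
3: -
4: -
5: -
6: 615
7: 463
8: 987
9: 874
10: -
11: 193
12: -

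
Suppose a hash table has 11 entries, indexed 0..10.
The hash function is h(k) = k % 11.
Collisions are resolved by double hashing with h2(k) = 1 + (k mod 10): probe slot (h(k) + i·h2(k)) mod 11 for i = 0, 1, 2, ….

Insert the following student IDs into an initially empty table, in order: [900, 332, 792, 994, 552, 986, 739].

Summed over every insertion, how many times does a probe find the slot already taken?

2

900: h=9 -> slot 9
332: h=2 -> slot 2
792: h=0 -> slot 0
994: h=4 -> slot 4
552: h=2, h2=3, probe 2,5 -> slot 5
986: h=7 -> slot 7
739: h=2, h2=10, probe 2,1 -> slot 1
Table: [792, 739, 332, _, 994, 552, _, 986, _, 900, _]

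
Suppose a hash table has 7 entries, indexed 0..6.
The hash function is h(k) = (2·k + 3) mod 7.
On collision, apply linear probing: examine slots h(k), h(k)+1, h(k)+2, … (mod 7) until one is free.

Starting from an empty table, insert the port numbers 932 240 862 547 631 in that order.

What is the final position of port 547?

1

932: h=5 -> slot 5
240: h=0 -> slot 0
862: h=5, probe 5,6 -> slot 6
547: h=5, probe 5,6,0,1 -> slot 1
631: h=5, probe 5,6,0,1,2 -> slot 2
Table: [240, 547, 631, -, -, 932, 862]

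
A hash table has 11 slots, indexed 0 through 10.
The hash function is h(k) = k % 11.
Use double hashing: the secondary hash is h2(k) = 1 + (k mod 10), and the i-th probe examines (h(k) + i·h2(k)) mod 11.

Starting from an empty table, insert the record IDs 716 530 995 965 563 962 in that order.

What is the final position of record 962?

716 hashes to 1; slot 1 is free => place at 1.
530 hashes to 2; slot 2 is free => place at 2.
995 hashes to 5; slot 5 is free => place at 5.
965 hashes to 8; slot 8 is free => place at 8.
563 hashes to 2, h2=4; 2 taken => place at 6.
962 hashes to 5, h2=3; 5,8 taken => place at 0.
Table: [962, 716, 530, ∅, ∅, 995, 563, ∅, 965, ∅, ∅]

0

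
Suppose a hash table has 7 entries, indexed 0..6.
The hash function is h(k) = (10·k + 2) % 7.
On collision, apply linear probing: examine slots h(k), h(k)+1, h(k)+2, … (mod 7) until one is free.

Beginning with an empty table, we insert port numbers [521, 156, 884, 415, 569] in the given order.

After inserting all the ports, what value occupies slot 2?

884

521 hashes to 4; slot 4 is free => place at 4.
156 hashes to 1; slot 1 is free => place at 1.
884 hashes to 1; 1 taken => place at 2.
415 hashes to 1; 1,2 taken => place at 3.
569 hashes to 1; 1,2,3,4 taken => place at 5.
Table: [—, 156, 884, 415, 521, 569, —]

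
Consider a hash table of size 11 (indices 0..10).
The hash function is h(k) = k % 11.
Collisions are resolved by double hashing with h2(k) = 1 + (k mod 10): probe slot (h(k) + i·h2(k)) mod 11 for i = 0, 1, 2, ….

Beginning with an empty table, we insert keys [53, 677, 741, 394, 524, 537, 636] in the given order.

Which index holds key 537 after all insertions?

53: h=9 → slot 9
677: h=6 → slot 6
741: h=4 → slot 4
394: h=9, h2=5, probe 9,3 → slot 3
524: h=7 → slot 7
537: h=9, h2=8, probe 9,6,3,0 → slot 0
636: h=9, h2=7, probe 9,5 → slot 5
Table: [537, -, -, 394, 741, 636, 677, 524, -, 53, -]

0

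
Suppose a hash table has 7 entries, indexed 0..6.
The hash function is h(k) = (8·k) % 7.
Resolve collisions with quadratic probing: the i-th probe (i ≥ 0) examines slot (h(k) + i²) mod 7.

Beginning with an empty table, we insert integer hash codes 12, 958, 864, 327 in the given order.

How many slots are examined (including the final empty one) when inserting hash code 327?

3

12 hashes to 5; slot 5 is free => place at 5.
958 hashes to 6; slot 6 is free => place at 6.
864 hashes to 3; slot 3 is free => place at 3.
327 hashes to 5; 5,6 taken => place at 2.
Table: [—, —, 327, 864, —, 12, 958]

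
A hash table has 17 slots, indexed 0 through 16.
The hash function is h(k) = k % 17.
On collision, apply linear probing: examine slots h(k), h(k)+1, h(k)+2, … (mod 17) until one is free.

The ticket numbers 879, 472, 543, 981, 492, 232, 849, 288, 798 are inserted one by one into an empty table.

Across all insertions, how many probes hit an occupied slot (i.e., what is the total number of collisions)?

12

Insert 879: h=12, slot 12 empty => index 12.
Insert 472: h=13, slot 13 empty => index 13.
Insert 543: h=16, slot 16 empty => index 16.
Insert 981: h=12, slots 12,13 occupied => index 14.
Insert 492: h=16, slot 16 occupied => index 0.
Insert 232: h=11, slot 11 empty => index 11.
Insert 849: h=16, slots 16,0 occupied => index 1.
Insert 288: h=16, slots 16,0,1 occupied => index 2.
Insert 798: h=16, slots 16,0,1,2 occupied => index 3.
Table: [492, 849, 288, 798, -, -, -, -, -, -, -, 232, 879, 472, 981, -, 543]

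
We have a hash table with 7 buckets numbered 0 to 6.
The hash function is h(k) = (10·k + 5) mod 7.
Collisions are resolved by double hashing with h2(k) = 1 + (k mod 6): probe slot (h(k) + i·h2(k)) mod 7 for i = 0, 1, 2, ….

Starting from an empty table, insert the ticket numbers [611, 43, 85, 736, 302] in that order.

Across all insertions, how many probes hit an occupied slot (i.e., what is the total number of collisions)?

4

611 hashes to 4; slot 4 is free => place at 4.
43 hashes to 1; slot 1 is free => place at 1.
85 hashes to 1, h2=2; 1 taken => place at 3.
736 hashes to 1, h2=5; 1 taken => place at 6.
302 hashes to 1, h2=3; 1,4 taken => place at 0.
Table: [302, 43, —, 85, 611, —, 736]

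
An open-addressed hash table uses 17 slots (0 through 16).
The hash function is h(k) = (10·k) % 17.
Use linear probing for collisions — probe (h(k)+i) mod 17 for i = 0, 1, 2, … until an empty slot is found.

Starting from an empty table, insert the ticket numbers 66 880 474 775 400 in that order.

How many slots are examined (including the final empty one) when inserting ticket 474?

66: h=14 → slot 14
880: h=11 → slot 11
474: h=14, probe 14,15 → slot 15
775: h=15, probe 15,16 → slot 16
400: h=5 → slot 5
Table: [., ., ., ., ., 400, ., ., ., ., ., 880, ., ., 66, 474, 775]

2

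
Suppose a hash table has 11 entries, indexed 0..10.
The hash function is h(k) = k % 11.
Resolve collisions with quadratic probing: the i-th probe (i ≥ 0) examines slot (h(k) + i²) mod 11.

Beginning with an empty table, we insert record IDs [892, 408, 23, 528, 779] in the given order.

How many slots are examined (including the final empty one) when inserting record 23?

3

892: h=1 -> slot 1
408: h=1, probe 1,2 -> slot 2
23: h=1, probe 1,2,5 -> slot 5
528: h=0 -> slot 0
779: h=9 -> slot 9
Table: [528, 892, 408, —, —, 23, —, —, —, 779, —]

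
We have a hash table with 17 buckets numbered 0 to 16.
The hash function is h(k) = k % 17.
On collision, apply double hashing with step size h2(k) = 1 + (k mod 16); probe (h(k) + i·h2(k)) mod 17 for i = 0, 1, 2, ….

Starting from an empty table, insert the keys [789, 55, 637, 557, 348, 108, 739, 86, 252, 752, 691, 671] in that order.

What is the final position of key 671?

3

Insert 789: h=7, slot 7 empty -> index 7.
Insert 55: h=4, slot 4 empty -> index 4.
Insert 637: h=8, slot 8 empty -> index 8.
Insert 557: h=13, slot 13 empty -> index 13.
Insert 348: h=8, h2=13, slots 8,4 occupied -> index 0.
Insert 108: h=6, slot 6 empty -> index 6.
Insert 739: h=8, h2=4, slot 8 occupied -> index 12.
Insert 86: h=1, slot 1 empty -> index 1.
Insert 252: h=14, slot 14 empty -> index 14.
Insert 752: h=4, h2=1, slot 4 occupied -> index 5.
Insert 691: h=11, slot 11 empty -> index 11.
Insert 671: h=8, h2=16, slots 8,7,6,5,4 occupied -> index 3.
Table: [348, 86, ∅, 671, 55, 752, 108, 789, 637, ∅, ∅, 691, 739, 557, 252, ∅, ∅]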